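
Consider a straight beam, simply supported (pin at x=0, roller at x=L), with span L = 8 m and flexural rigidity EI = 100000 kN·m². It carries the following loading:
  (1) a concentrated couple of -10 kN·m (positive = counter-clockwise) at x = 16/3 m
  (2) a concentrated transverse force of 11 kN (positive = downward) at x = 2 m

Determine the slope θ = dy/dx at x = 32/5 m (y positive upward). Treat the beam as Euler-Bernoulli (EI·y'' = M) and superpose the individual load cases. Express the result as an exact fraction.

θ(32/5) = 8071/45000000 rad

Load 1 — applied couple M₀=-10 kN·m at a=16/3 m (b=L-a=8/3):
  θ_1 = (M₀x²/(2L)-M₀(x-a)+C₁)/EI  [x>a] with C₁=M₀(3b²-L²)/(6L)=80/9 = ((-10)·(32/5)²/(2·8)-(-10)·((32/5)-(16/3))+(80/9))/100000 = -17/281250 rad
Load 2 — point force P=11 kN at a=2 m (b=L-a=6):
  θ_2 = -Pa(2L²-6Lx+3x²+a²)/(6LEI)  [x>a] = -11·2·(2·8²-6·8·(32/5)+3·(32/5)²+2²)/(6·8·100000) = 1199/5000000 rad
Superposition: θ = Σ θ_i = 8071/45000000 rad ≈ 0.000179 rad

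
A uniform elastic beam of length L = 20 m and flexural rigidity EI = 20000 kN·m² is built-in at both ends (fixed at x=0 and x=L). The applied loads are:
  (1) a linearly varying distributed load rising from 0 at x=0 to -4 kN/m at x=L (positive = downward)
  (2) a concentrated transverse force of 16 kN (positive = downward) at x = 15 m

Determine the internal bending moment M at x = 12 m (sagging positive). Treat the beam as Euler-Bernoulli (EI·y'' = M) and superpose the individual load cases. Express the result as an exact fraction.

Load 1 — triangular load w₀=-4 kN/m (0→w₀ over full span):
  M_1 = 3w₀Lx/20 - w₀L²/30 - w₀x³/(6L) = 3·(-4)·20·12/20 - (-4)·20²/30 - (-4)·12³/(6·20) = -496/15 kN·m
Load 2 — point force P=16 kN at a=15 m (b=L-a=5):
  M_2 = Pb²(3a+b)x/L³ - Pab²/L²  [x≤a] = 16·5²·(3·15+5)·12/20³ - 16·15·5²/20² = 15 kN·m
Superposition: M = Σ M_i = -271/15 kN·m ≈ -18.066667 kN·m

M(12) = -271/15 kN·m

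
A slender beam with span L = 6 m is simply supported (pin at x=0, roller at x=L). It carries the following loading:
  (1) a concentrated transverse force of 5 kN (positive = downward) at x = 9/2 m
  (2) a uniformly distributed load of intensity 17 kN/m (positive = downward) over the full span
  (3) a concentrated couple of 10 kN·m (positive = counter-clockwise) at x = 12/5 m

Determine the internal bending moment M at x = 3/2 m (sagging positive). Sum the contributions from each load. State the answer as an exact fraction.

Load 1 — point force P=5 kN at a=9/2 m (b=L-a=3/2):
  M_1 = Pbx/L  [x≤a] = 5·(3/2)·(3/2)/6 = 15/8 kN·m
Load 2 — uniform load w=17 kN/m over full span:
  M_2 = wx(L-x)/2 = 17·(3/2)·(6-(3/2))/2 = 459/8 kN·m
Load 3 — applied couple M₀=10 kN·m at a=12/5 m (b=L-a=18/5):
  M_3 = M₀x/L  [x≤a] = 10·(3/2)/6 = 5/2 kN·m
Superposition: M = Σ M_i = 247/4 kN·m ≈ 61.750000 kN·m

M(3/2) = 247/4 kN·m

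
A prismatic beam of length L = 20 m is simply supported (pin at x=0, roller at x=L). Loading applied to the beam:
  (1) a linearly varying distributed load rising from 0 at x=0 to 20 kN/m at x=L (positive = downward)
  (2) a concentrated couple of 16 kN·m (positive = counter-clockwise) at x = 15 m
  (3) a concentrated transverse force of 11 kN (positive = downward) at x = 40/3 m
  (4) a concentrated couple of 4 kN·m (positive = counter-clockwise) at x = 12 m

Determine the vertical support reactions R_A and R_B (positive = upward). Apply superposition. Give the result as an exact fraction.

Load 1 — triangular load w₀=20 kN/m (0→w₀ over full span):
  R_A = w₀L/6 = 20·20/6 = 200/3 kN
  R_B = w₀L/3 = 20·20/3 = 400/3 kN
Load 2 — applied couple M₀=16 kN·m at a=15 m (b=L-a=5):
  R_A = M₀/L = 16/20 = 4/5 kN
  R_B = -M₀/L = -16/20 = -4/5 kN
Load 3 — point force P=11 kN at a=40/3 m (b=L-a=20/3):
  R_A = Pb/L = 11·(20/3)/20 = 11/3 kN
  R_B = Pa/L = 11·(40/3)/20 = 22/3 kN
Load 4 — applied couple M₀=4 kN·m at a=12 m (b=L-a=8):
  R_A = M₀/L = 4/20 = 1/5 kN
  R_B = -M₀/L = -4/20 = -1/5 kN
Superposition: R_A = 214/3 kN, R_B = 419/3 kN

R_A = 214/3 kN, R_B = 419/3 kN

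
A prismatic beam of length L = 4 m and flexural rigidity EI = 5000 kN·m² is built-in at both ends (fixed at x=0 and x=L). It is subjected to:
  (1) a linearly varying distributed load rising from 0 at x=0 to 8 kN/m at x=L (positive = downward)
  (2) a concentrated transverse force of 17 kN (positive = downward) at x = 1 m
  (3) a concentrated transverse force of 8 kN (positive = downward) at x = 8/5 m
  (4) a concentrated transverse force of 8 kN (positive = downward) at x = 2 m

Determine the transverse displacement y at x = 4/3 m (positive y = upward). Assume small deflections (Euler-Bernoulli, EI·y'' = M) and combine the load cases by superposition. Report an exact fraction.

y(4/3) = -406787/227812500 m

Load 1 — triangular load w₀=8 kN/m (0→w₀ over full span):
  y_1 = -w₀x²(L-x)²(x+2L)/(120LEI) = -8·(4/3)²·(4-(4/3))²·((4/3)+2·4)/(120·4·5000) = -896/2278125 m
Load 2 — point force P=17 kN at a=1 m (b=L-a=3):
  y_2 = -Pa²(L-x)²(3bL-(3b+a)(L-x))/(6L³EI)  [x>a] = -17·1²·(4-(4/3))²·(3·3·4-(3·3+1)·(4-(4/3)))/(6·4³·5000) = -119/202500 m
Load 3 — point force P=8 kN at a=8/5 m (b=L-a=12/5):
  y_3 = -Pb²x²(3aL-(3a+b)x)/(6L³EI)  [x≤a] = -8·(12/5)²·(4/3)²·(3·(8/5)·4-(3·(8/5)+(12/5))·(4/3))/(6·4³·5000) = -32/78125 m
Load 4 — point force P=8 kN at a=2 m (b=L-a=2):
  y_4 = -Pb²x²(3aL-(3a+b)x)/(6L³EI)  [x≤a] = -8·2²·(4/3)²·(3·2·4-(3·2+2)·(4/3))/(6·4³·5000) = -4/10125 m
Superposition: y = Σ y_i = -406787/227812500 m ≈ -0.001786 m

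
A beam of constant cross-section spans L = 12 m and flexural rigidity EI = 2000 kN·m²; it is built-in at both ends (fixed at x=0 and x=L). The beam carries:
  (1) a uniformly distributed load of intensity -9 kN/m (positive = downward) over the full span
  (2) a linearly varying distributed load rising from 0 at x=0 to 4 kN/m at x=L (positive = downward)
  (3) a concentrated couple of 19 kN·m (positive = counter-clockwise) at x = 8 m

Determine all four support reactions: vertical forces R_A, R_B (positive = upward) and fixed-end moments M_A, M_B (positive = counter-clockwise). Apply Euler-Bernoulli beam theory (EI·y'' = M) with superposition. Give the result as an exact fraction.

Load 1 — uniform load w=-9 kN/m over full span:
  R_A = wL/2 = (-9)·12/2 = -54 kN
  M_A = wL²/12 = (-9)·12²/12 = -108 kN·m
  R_B = wL/2 = (-9)·12/2 = -54 kN
  M_B = -wL²/12 = -(-9)·12²/12 = 108 kN·m
Load 2 — triangular load w₀=4 kN/m (0→w₀ over full span):
  R_A = 3w₀L/20 = 3·4·12/20 = 36/5 kN
  M_A = w₀L²/30 = 4·12²/30 = 96/5 kN·m
  R_B = 7w₀L/20 = 7·4·12/20 = 84/5 kN
  M_B = -w₀L²/20 = -4·12²/20 = -144/5 kN·m
Load 3 — applied couple M₀=19 kN·m at a=8 m (b=L-a=4):
  R_A = 6M₀ab/L³ = 6·19·8·4/12³ = 19/9 kN
  M_A = M₀b(2a-b)/L² = 19·4·(2·8-4)/12² = 19/3 kN·m
  R_B = -6M₀ab/L³ = -6·19·8·4/12³ = -19/9 kN
  M_B = M₀a(2b-a)/L² = 19·8·(2·4-8)/12² = 0 kN·m
Superposition: R_A = -2011/45 kN, M_A = -1237/15 kN·m, R_B = -1769/45 kN, M_B = 396/5 kN·m

R_A = -2011/45 kN, M_A = -1237/15 kN·m, R_B = -1769/45 kN, M_B = 396/5 kN·m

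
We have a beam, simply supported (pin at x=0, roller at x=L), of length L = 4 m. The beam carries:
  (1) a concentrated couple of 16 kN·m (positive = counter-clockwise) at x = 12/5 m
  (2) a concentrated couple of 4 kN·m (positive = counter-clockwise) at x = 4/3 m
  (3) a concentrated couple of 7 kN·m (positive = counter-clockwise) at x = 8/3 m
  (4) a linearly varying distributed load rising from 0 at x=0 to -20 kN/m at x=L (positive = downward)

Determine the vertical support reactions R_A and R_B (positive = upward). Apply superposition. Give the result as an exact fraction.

Load 1 — applied couple M₀=16 kN·m at a=12/5 m (b=L-a=8/5):
  R_A = M₀/L = 16/4 = 4 kN
  R_B = -M₀/L = -16/4 = -4 kN
Load 2 — applied couple M₀=4 kN·m at a=4/3 m (b=L-a=8/3):
  R_A = M₀/L = 4/4 = 1 kN
  R_B = -M₀/L = -4/4 = -1 kN
Load 3 — applied couple M₀=7 kN·m at a=8/3 m (b=L-a=4/3):
  R_A = M₀/L = 7/4 kN
  R_B = -M₀/L = -7/4 kN
Load 4 — triangular load w₀=-20 kN/m (0→w₀ over full span):
  R_A = w₀L/6 = (-20)·4/6 = -40/3 kN
  R_B = w₀L/3 = (-20)·4/3 = -80/3 kN
Superposition: R_A = -79/12 kN, R_B = -401/12 kN

R_A = -79/12 kN, R_B = -401/12 kN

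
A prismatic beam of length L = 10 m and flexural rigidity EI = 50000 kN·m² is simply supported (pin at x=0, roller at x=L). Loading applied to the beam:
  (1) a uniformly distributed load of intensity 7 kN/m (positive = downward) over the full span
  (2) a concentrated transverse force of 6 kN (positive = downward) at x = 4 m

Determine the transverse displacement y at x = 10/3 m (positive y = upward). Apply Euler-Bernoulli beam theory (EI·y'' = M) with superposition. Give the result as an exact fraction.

y(10/3) = -54551/3037500 m

Load 1 — uniform load w=7 kN/m over full span:
  y_1 = -wx(L³-2Lx²+x³)/(24EI) = -7·(10/3)·(10³-2·10·(10/3)²+(10/3)³)/(24·50000) = -77/4860 m
Load 2 — point force P=6 kN at a=4 m (b=L-a=6):
  y_2 = -Pbx(L²-b²-x²)/(6LEI)  [x≤a] = -6·6·(10/3)·(10²-6²-(10/3)²)/(6·10·50000) = -119/56250 m
Superposition: y = Σ y_i = -54551/3037500 m ≈ -0.017959 m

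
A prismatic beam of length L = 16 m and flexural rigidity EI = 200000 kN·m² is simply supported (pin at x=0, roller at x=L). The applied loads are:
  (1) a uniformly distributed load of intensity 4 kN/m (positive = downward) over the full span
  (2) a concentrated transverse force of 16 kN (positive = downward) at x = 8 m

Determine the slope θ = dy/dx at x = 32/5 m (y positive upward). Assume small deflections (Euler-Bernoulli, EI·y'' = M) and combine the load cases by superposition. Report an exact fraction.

Load 1 — uniform load w=4 kN/m over full span:
  θ_1 = -w(L³-6Lx²+4x³)/(24EI) = -4·(16³-6·16·(32/5)²+4·(32/5)³)/(24·200000) = -1184/1171875 rad
Load 2 — point force P=16 kN at a=8 m (b=L-a=8):
  θ_2 = -Pb(L²-b²-3x²)/(6LEI)  [x≤a] = -16·8·(16²-8²-3·(32/5)²)/(6·16·200000) = -36/78125 rad
Superposition: θ = Σ θ_i = -1724/1171875 rad ≈ -0.001471 rad

θ(32/5) = -1724/1171875 rad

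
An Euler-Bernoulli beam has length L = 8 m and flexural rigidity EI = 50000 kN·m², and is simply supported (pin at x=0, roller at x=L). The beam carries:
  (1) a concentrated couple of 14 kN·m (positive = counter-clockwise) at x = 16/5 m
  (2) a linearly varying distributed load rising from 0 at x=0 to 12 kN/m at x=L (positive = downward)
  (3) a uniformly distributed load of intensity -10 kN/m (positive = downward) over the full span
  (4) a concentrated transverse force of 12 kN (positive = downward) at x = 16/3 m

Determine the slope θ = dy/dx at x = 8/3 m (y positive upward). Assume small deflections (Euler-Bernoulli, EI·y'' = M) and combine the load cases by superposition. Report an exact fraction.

Load 1 — applied couple M₀=14 kN·m at a=16/5 m (b=L-a=24/5):
  θ_1 = (M₀x²/(2L)+C₁)/EI  [x≤a] with C₁=M₀(3b²-L²)/(6L)=112/75 = (14·(8/3)²/(2·8)+(112/75))/50000 = 217/1406250 rad
Load 2 — triangular load w₀=12 kN/m (0→w₀ over full span):
  θ_2 = -w₀(7L⁴-30L²x²+15x⁴)/(360LEI) = -12·(7·8⁴-30·8²·(8/3)²+15·(8/3)⁴)/(360·8·50000) = -1664/1265625 rad
Load 3 — uniform load w=-10 kN/m over full span:
  θ_3 = -w(L³-6Lx²+4x³)/(24EI) = -(-10)·(8³-6·8·(8/3)²+4·(8/3)³)/(24·50000) = 104/50625 rad
Load 4 — point force P=12 kN at a=16/3 m (b=L-a=8/3):
  θ_4 = -Pb(L²-b²-3x²)/(6LEI)  [x≤a] = -12·(8/3)·(8²-(8/3)²-3·(8/3)²)/(6·8·50000) = -8/16875 rad
Superposition: θ = Σ θ_i = 1771/4218750 rad ≈ 0.000420 rad

θ(8/3) = 1771/4218750 rad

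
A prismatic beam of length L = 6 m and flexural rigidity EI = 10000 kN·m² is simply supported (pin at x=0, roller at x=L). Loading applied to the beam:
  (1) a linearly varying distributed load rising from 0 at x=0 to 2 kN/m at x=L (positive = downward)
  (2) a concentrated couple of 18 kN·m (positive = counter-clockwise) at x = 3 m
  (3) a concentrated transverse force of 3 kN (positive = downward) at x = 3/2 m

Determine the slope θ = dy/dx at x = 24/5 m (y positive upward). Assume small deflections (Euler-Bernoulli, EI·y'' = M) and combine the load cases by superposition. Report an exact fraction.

Load 1 — triangular load w₀=2 kN/m (0→w₀ over full span):
  θ_1 = -w₀(7L⁴-30L²x²+15x⁴)/(360LEI) = -2·(7·6⁴-30·6²·(24/5)²+15·(24/5)⁴)/(360·6·10000) = 2271/3125000 rad
Load 2 — applied couple M₀=18 kN·m at a=3 m (b=L-a=3):
  θ_2 = (M₀x²/(2L)-M₀(x-a)+C₁)/EI  [x>a] with C₁=M₀(3b²-L²)/(6L)=-9/2 = (18·(24/5)²/(2·6)-18·((24/5)-3)+(-9/2))/10000 = -117/500000 rad
Load 3 — point force P=3 kN at a=3/2 m (b=L-a=9/2):
  θ_3 = -Pa(2L²-6Lx+3x²+a²)/(6LEI)  [x>a] = -3·(3/2)·(2·6²-6·6·(24/5)+3·(24/5)²+(3/2)²)/(6·6·10000) = 2943/8000000 rad
Superposition: θ = Σ θ_i = 172119/200000000 rad ≈ 0.000861 rad

θ(24/5) = 172119/200000000 rad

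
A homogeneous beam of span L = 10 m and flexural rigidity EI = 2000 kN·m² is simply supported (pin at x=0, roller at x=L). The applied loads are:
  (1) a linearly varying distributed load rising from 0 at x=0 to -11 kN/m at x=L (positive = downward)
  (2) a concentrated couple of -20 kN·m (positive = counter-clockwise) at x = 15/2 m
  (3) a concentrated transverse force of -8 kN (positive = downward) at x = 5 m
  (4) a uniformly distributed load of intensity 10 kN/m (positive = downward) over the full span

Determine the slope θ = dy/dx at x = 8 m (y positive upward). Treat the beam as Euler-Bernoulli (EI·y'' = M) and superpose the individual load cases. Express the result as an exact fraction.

θ(8) = 13687/360000 rad

Load 1 — triangular load w₀=-11 kN/m (0→w₀ over full span):
  θ_1 = -w₀(7L⁴-30L²x²+15x⁴)/(360LEI) = -(-11)·(7·10⁴-30·10²·8²+15·8⁴)/(360·10·2000) = -8327/90000 rad
Load 2 — applied couple M₀=-20 kN·m at a=15/2 m (b=L-a=5/2):
  θ_2 = (M₀x²/(2L)-M₀(x-a)+C₁)/EI  [x>a] with C₁=M₀(3b²-L²)/(6L)=325/12 = ((-20)·8²/(2·10)-(-20)·(8-(15/2))+(325/12))/2000 = -323/24000 rad
Load 3 — point force P=-8 kN at a=5 m (b=L-a=5):
  θ_3 = -Pa(2L²-6Lx+3x²+a²)/(6LEI)  [x>a] = -(-8)·5·(2·10²-6·10·8+3·8²+5²)/(6·10·2000) = -21/1000 rad
Load 4 — uniform load w=10 kN/m over full span:
  θ_4 = -w(L³-6Lx²+4x³)/(24EI) = -10·(10³-6·10·8²+4·8³)/(24·2000) = 33/200 rad
Superposition: θ = Σ θ_i = 13687/360000 rad ≈ 0.038019 rad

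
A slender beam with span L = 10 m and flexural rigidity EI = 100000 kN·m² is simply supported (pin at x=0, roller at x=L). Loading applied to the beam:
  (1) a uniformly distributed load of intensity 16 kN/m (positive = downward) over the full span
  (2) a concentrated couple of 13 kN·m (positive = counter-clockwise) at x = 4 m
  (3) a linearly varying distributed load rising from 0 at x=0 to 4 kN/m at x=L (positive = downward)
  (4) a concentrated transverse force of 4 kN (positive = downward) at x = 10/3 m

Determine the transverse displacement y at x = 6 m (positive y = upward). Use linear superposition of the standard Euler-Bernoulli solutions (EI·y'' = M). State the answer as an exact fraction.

y(6) = -1149277/50625000 m

Load 1 — uniform load w=16 kN/m over full span:
  y_1 = -wx(L³-2Lx²+x³)/(24EI) = -16·6·(10³-2·10·6²+6³)/(24·100000) = -62/3125 m
Load 2 — applied couple M₀=13 kN·m at a=4 m (b=L-a=6):
  y_2 = (M₀x³/(6L)-M₀(x-a)²/2+C₁x)/EI  [x>a] with C₁=M₀(3b²-L²)/(6L)=26/15 = (13·6³/(6·10)-13·(6-4)²/2+(26/15)·6)/100000 = 39/125000 m
Load 3 — triangular load w₀=4 kN/m (0→w₀ over full span):
  y_3 = -w₀x(7L⁴-10L²x²+3x⁴)/(360LEI) = -4·6·(7·10⁴-10·10²·6²+3·6⁴)/(360·10·100000) = -592/234375 m
Load 4 — point force P=4 kN at a=10/3 m (b=L-a=20/3):
  y_4 = -Pa(L-x)(2Lx-a²-x²)/(6LEI)  [x>a] = -4·(10/3)·(10-6)·(2·10·6-(10/3)²-6²)/(6·10·100000) = -164/253125 m
Superposition: y = Σ y_i = -1149277/50625000 m ≈ -0.022702 m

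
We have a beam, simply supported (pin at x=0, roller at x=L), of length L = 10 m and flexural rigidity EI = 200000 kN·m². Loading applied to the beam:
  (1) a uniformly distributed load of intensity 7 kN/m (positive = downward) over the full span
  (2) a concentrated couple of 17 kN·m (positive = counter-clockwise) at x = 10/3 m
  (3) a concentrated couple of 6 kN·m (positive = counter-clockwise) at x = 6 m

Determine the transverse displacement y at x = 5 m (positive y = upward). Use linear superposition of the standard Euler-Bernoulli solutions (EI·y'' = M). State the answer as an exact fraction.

y(5) = -62347/14400000 m

Load 1 — uniform load w=7 kN/m over full span:
  y_1 = -wx(L³-2Lx²+x³)/(24EI) = -7·5·(10³-2·10·5²+5³)/(24·200000) = -7/1536 m
Load 2 — applied couple M₀=17 kN·m at a=10/3 m (b=L-a=20/3):
  y_2 = (M₀x³/(6L)-M₀(x-a)²/2+C₁x)/EI  [x>a] with C₁=M₀(3b²-L²)/(6L)=85/9 = (17·5³/(6·10)-17·(5-(10/3))²/2+(85/9)·5)/200000 = 17/57600 m
Load 3 — applied couple M₀=6 kN·m at a=6 m (b=L-a=4):
  y_3 = (M₀x³/(6L)+C₁x)/EI  [x≤a] with C₁=M₀(3b²-L²)/(6L)=-26/5 = (6·5³/(6·10)+(-26/5)·5)/200000 = -27/400000 m
Superposition: y = Σ y_i = -62347/14400000 m ≈ -0.004330 m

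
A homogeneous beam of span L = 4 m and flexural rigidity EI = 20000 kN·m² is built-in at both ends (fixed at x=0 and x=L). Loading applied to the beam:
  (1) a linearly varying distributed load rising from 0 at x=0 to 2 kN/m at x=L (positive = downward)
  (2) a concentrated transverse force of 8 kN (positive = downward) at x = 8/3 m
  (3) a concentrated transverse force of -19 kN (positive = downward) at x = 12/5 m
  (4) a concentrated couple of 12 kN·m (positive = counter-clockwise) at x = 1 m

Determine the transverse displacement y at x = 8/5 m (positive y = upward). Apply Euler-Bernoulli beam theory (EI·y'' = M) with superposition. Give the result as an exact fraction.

y(8/5) = 3536921/12656250000 m

Load 1 — triangular load w₀=2 kN/m (0→w₀ over full span):
  y_1 = -w₀x²(L-x)²(x+2L)/(120LEI) = -2·(8/5)²·(4-(8/5))²·((8/5)+2·4)/(120·4·20000) = -288/9765625 m
Load 2 — point force P=8 kN at a=8/3 m (b=L-a=4/3):
  y_2 = -Pb²x²(3aL-(3a+b)x)/(6L³EI)  [x≤a] = -8·(4/3)²·(8/5)²·(3·(8/3)·4-(3·(8/3)+(4/3))·(8/5))/(6·4³·20000) = -512/6328125 m
Load 3 — point force P=-19 kN at a=12/5 m (b=L-a=8/5):
  y_3 = -Pb²x²(3aL-(3a+b)x)/(6L³EI)  [x≤a] = -(-19)·(8/5)²·(8/5)²·(3·(12/5)·4-(3·(12/5)+(8/5))·(8/5))/(6·4³·20000) = 6992/29296875 m
Load 4 — applied couple M₀=12 kN·m at a=1 m (b=L-a=3):
  y_4 = (R_Ax³/6 - M_Ax²/2 - M₀(x-a)²/2)/EI  [x>a] with R_A=27/8, M_A=-9/4 = ((27/8)·(8/5)³/6 - (-9/4)·(8/5)²/2 - 12·((8/5)-1)²/2)/20000 = 189/1250000 m
Superposition: y = Σ y_i = 3536921/12656250000 m ≈ 0.000279 m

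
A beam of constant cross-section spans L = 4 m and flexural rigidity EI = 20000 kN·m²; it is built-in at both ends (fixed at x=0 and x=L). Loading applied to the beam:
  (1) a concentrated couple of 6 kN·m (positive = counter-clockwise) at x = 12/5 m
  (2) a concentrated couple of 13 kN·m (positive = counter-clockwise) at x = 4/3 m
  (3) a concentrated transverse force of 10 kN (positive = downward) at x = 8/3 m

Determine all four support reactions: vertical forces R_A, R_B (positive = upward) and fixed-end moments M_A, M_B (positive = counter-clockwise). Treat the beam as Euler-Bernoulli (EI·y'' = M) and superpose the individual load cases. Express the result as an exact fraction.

R_A = 6133/675 kN, M_A = 3296/675 kN·m, R_B = 617/675 kN, M_B = -589/675 kN·m

Load 1 — applied couple M₀=6 kN·m at a=12/5 m (b=L-a=8/5):
  R_A = 6M₀ab/L³ = 6·6·(12/5)·(8/5)/4³ = 54/25 kN
  M_A = M₀b(2a-b)/L² = 6·(8/5)·(2·(12/5)-(8/5))/4² = 48/25 kN·m
  R_B = -6M₀ab/L³ = -6·6·(12/5)·(8/5)/4³ = -54/25 kN
  M_B = M₀a(2b-a)/L² = 6·(12/5)·(2·(8/5)-(12/5))/4² = 18/25 kN·m
Load 2 — applied couple M₀=13 kN·m at a=4/3 m (b=L-a=8/3):
  R_A = 6M₀ab/L³ = 6·13·(4/3)·(8/3)/4³ = 13/3 kN
  M_A = M₀b(2a-b)/L² = 13·(8/3)·(2·(4/3)-(8/3))/4² = 0 kN·m
  R_B = -6M₀ab/L³ = -6·13·(4/3)·(8/3)/4³ = -13/3 kN
  M_B = M₀a(2b-a)/L² = 13·(4/3)·(2·(8/3)-(4/3))/4² = 13/3 kN·m
Load 3 — point force P=10 kN at a=8/3 m (b=L-a=4/3):
  R_A = Pb²(3a+b)/L³ = 10·(4/3)²·(3·(8/3)+(4/3))/4³ = 70/27 kN
  M_A = Pab²/L² = 10·(8/3)·(4/3)²/4² = 80/27 kN·m
  R_B = Pa²(a+3b)/L³ = 10·(8/3)²·((8/3)+3·(4/3))/4³ = 200/27 kN
  M_B = -Pa²b/L² = -10·(8/3)²·(4/3)/4² = -160/27 kN·m
Superposition: R_A = 6133/675 kN, M_A = 3296/675 kN·m, R_B = 617/675 kN, M_B = -589/675 kN·m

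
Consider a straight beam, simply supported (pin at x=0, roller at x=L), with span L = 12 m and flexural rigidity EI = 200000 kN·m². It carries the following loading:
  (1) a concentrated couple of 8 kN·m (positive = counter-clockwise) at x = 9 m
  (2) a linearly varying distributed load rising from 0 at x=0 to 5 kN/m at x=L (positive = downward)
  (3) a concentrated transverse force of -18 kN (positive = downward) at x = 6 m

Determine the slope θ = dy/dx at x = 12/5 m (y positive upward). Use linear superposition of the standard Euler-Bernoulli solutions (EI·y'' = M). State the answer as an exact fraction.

θ(12/5) = -1847/25000000 rad

Load 1 — applied couple M₀=8 kN·m at a=9 m (b=L-a=3):
  θ_1 = (M₀x²/(2L)+C₁)/EI  [x≤a] with C₁=M₀(3b²-L²)/(6L)=-13 = (8·(12/5)²/(2·12)+(-13))/200000 = -277/5000000 rad
Load 2 — triangular load w₀=5 kN/m (0→w₀ over full span):
  θ_2 = -w₀(7L⁴-30L²x²+15x⁴)/(360LEI) = -5·(7·12⁴-30·12²·(12/5)²+15·(12/5)⁴)/(360·12·200000) = -273/390625 rad
Load 3 — point force P=-18 kN at a=6 m (b=L-a=6):
  θ_3 = -Pb(L²-b²-3x²)/(6LEI)  [x≤a] = -(-18)·6·(12²-6²-3·(12/5)²)/(6·12·200000) = 1701/2500000 rad
Superposition: θ = Σ θ_i = -1847/25000000 rad ≈ -0.000074 rad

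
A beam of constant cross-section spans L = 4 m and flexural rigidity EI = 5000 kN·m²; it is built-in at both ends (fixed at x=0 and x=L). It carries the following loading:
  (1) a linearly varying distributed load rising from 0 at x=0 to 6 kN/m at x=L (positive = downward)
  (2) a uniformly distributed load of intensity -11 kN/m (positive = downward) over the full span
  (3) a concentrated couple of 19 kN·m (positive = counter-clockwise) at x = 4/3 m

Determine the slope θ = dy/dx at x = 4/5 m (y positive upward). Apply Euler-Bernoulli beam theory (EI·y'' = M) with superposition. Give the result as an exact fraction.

θ(4/5) = 1459/1171875 rad

Load 1 — triangular load w₀=6 kN/m (0→w₀ over full span):
  θ_1 = -w₀(2x(L-x)(L-2x)(x+2L)+x²(L-x)²)/(120LEI) = -6·(2·(4/5)·(4-(4/5))·(4-2·(4/5))·((4/5)+2·4)+(4/5)²·(4-(4/5))²)/(120·4·5000) = -112/390625 rad
Load 2 — uniform load w=-11 kN/m over full span:
  θ_2 = -wx(L-x)(L-2x)/(12EI) = -(-11)·(4/5)·(4-(4/5))·(4-2·(4/5))/(12·5000) = 88/78125 rad
Load 3 — applied couple M₀=19 kN·m at a=4/3 m (b=L-a=8/3):
  θ_3 = (R_Ax²/2 - M_Ax)/EI  [x≤a] with R_A=19/3, M_A=0 = ((19/3)·(4/5)²/2 - 0·(4/5))/5000 = 19/46875 rad
Superposition: θ = Σ θ_i = 1459/1171875 rad ≈ 0.001245 rad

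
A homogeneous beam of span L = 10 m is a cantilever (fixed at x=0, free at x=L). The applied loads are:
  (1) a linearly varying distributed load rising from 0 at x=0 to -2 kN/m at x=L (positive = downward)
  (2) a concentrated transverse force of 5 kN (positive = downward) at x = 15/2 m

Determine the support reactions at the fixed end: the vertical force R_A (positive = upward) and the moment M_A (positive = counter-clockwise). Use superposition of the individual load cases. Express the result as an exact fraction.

Load 1 — triangular load w₀=-2 kN/m (0→w₀ over full span):
  R_A = w₀L/2 = (-2)·10/2 = -10 kN
  M_A = w₀L²/3 = (-2)·10²/3 = -200/3 kN·m
Load 2 — point force P=5 kN at a=15/2 m (b=L-a=5/2):
  R_A = P = 5 kN
  M_A = Pa = 5·(15/2) = 75/2 kN·m
Superposition: R_A = -5 kN, M_A = -175/6 kN·m

R_A = -5 kN, M_A = -175/6 kN·m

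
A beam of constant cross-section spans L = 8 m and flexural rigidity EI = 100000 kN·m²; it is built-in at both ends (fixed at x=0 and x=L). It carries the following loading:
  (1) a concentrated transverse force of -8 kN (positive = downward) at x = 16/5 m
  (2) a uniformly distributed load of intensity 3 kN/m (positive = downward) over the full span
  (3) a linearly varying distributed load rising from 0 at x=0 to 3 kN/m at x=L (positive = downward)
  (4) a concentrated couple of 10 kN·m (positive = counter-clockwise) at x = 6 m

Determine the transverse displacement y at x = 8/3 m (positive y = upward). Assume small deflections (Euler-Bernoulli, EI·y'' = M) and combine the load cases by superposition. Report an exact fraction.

y(8/3) = -207809/759375000 m

Load 1 — point force P=-8 kN at a=16/5 m (b=L-a=24/5):
  y_1 = -Pb²x²(3aL-(3a+b)x)/(6L³EI)  [x≤a] = -(-8)·(24/5)²·(8/3)²·(3·(16/5)·8-(3·(16/5)+(24/5))·(8/3))/(6·8³·100000) = 64/390625 m
Load 2 — uniform load w=3 kN/m over full span:
  y_2 = -wx²(L-x)²/(24EI) = -3·(8/3)²·(8-(8/3))²/(24·100000) = -64/253125 m
Load 3 — triangular load w₀=3 kN/m (0→w₀ over full span):
  y_3 = -w₀x²(L-x)²(x+2L)/(120LEI) = -3·(8/3)²·(8-(8/3))²·((8/3)+2·8)/(120·8·100000) = -448/3796875 m
Load 4 — applied couple M₀=10 kN·m at a=6 m (b=L-a=2):
  y_4 = (R_Ax³/6 - M_Ax²/2)/EI  [x≤a] with R_A=45/32, M_A=25/8 = ((45/32)·(8/3)³/6 - (25/8)·(8/3)²/2)/100000 = -1/15000 m
Superposition: y = Σ y_i = -207809/759375000 m ≈ -0.000274 m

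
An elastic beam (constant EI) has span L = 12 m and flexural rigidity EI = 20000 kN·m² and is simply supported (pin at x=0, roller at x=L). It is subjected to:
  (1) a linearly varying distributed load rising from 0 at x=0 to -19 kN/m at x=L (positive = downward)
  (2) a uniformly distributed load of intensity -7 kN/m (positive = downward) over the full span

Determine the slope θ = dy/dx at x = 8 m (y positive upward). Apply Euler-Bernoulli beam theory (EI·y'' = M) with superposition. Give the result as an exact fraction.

Load 1 — triangular load w₀=-19 kN/m (0→w₀ over full span):
  θ_1 = -w₀(7L⁴-30L²x²+15x⁴)/(360LEI) = -(-19)·(7·12⁴-30·12²·8²+15·8⁴)/(360·12·20000) = -1729/112500 rad
Load 2 — uniform load w=-7 kN/m over full span:
  θ_2 = -w(L³-6Lx²+4x³)/(24EI) = -(-7)·(12³-6·12·8²+4·8³)/(24·20000) = -91/7500 rad
Superposition: θ = Σ θ_i = -1547/56250 rad ≈ -0.027502 rad

θ(8) = -1547/56250 rad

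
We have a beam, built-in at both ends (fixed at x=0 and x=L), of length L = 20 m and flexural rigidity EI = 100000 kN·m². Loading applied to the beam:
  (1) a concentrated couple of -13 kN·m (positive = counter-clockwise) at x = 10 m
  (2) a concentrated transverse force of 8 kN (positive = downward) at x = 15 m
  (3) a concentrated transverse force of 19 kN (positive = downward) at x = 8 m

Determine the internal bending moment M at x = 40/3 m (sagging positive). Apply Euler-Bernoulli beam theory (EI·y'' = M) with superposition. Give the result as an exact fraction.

Load 1 — applied couple M₀=-13 kN·m at a=10 m (b=L-a=10):
  M_1 = R_Ax - M_A - M₀  [x>a] with R_A=-39/40, M_A=-13/4 = (-39/40)·(40/3) - (-13/4) - (-13) = 13/4 kN·m
Load 2 — point force P=8 kN at a=15 m (b=L-a=5):
  M_2 = Pb²(3a+b)x/L³ - Pab²/L²  [x≤a] = 8·5²·(3·15+5)·(40/3)/20³ - 8·15·5²/20² = 55/6 kN·m
Load 3 — point force P=19 kN at a=8 m (b=L-a=12):
  M_3 = Pa²(a+3b)(L-x)/L³ - Pa²b/L²  [x>a] = 19·8²·(8+3·12)·(20-(40/3))/20³ - 19·8²·12/20² = 608/75 kN·m
Superposition: M = Σ M_i = 6157/300 kN·m ≈ 20.523333 kN·m

M(40/3) = 6157/300 kN·m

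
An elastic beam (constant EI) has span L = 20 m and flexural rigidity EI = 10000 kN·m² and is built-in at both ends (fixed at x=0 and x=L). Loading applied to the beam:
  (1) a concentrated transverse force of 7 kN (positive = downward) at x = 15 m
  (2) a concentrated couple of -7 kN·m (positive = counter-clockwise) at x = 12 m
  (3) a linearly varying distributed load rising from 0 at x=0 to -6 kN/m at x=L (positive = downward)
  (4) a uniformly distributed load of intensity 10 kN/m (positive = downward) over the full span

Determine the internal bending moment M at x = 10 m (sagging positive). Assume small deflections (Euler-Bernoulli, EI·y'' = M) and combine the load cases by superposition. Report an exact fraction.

M(10) = 14189/120 kN·m

Load 1 — point force P=7 kN at a=15 m (b=L-a=5):
  M_1 = Pb²(3a+b)x/L³ - Pab²/L²  [x≤a] = 7·5²·(3·15+5)·10/20³ - 7·15·5²/20² = 35/8 kN·m
Load 2 — applied couple M₀=-7 kN·m at a=12 m (b=L-a=8):
  M_2 = R_Ax - M_A  [x≤a] with R_A=-63/125, M_A=-56/25 = (-63/125)·10 - (-56/25) = -14/5 kN·m
Load 3 — triangular load w₀=-6 kN/m (0→w₀ over full span):
  M_3 = 3w₀Lx/20 - w₀L²/30 - w₀x³/(6L) = 3·(-6)·20·10/20 - (-6)·20²/30 - (-6)·10³/(6·20) = -50 kN·m
Load 4 — uniform load w=10 kN/m over full span:
  M_4 = wLx/2 - wL²/12 - wx²/2 = 10·20·10/2 - 10·20²/12 - 10·10²/2 = 500/3 kN·m
Superposition: M = Σ M_i = 14189/120 kN·m ≈ 118.241667 kN·m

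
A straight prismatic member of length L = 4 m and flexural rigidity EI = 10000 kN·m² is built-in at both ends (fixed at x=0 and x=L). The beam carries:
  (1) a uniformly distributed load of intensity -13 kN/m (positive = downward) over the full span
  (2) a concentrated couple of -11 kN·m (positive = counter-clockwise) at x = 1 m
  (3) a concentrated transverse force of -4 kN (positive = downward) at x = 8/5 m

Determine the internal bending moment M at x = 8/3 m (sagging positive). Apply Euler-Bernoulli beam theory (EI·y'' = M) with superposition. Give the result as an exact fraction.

M(8/3) = -97769/18000 kN·m

Load 1 — uniform load w=-13 kN/m over full span:
  M_1 = wLx/2 - wL²/12 - wx²/2 = (-13)·4·(8/3)/2 - (-13)·4²/12 - (-13)·(8/3)²/2 = -52/9 kN·m
Load 2 — applied couple M₀=-11 kN·m at a=1 m (b=L-a=3):
  M_2 = R_Ax - M_A - M₀  [x>a] with R_A=-99/32, M_A=33/16 = (-99/32)·(8/3) - (33/16) - (-11) = 11/16 kN·m
Load 3 — point force P=-4 kN at a=8/5 m (b=L-a=12/5):
  M_3 = Pa²(a+3b)(L-x)/L³ - Pa²b/L²  [x>a] = (-4)·(8/5)²·((8/5)+3·(12/5))·(4-(8/3))/4³ - (-4)·(8/5)²·(12/5)/4² = -128/375 kN·m
Superposition: M = Σ M_i = -97769/18000 kN·m ≈ -5.431611 kN·m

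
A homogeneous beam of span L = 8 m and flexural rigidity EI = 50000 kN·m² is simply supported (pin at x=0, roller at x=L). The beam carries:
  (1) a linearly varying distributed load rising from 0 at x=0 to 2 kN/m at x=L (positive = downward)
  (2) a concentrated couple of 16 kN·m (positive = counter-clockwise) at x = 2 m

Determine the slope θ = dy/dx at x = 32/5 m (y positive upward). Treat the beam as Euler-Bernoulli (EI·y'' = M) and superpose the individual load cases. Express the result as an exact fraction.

θ(32/5) = 3449/70312500 rad

Load 1 — triangular load w₀=2 kN/m (0→w₀ over full span):
  θ_1 = -w₀(7L⁴-30L²x²+15x⁴)/(360LEI) = -2·(7·8⁴-30·8²·(32/5)²+15·(32/5)⁴)/(360·8·50000) = 6056/17578125 rad
Load 2 — applied couple M₀=16 kN·m at a=2 m (b=L-a=6):
  θ_2 = (M₀x²/(2L)-M₀(x-a)+C₁)/EI  [x>a] with C₁=M₀(3b²-L²)/(6L)=44/3 = (16·(32/5)²/(2·8)-16·((32/5)-2)+(44/3))/50000 = -277/937500 rad
Superposition: θ = Σ θ_i = 3449/70312500 rad ≈ 0.000049 rad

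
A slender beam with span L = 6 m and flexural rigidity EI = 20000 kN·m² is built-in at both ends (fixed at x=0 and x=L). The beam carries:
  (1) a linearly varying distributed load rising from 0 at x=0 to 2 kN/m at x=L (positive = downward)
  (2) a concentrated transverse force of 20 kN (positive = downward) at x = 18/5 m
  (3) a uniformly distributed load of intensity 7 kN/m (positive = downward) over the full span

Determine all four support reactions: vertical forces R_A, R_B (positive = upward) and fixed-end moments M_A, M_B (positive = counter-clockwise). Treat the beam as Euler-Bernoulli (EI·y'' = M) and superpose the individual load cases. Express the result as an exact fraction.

Load 1 — triangular load w₀=2 kN/m (0→w₀ over full span):
  R_A = 3w₀L/20 = 3·2·6/20 = 9/5 kN
  M_A = w₀L²/30 = 2·6²/30 = 12/5 kN·m
  R_B = 7w₀L/20 = 7·2·6/20 = 21/5 kN
  M_B = -w₀L²/20 = -2·6²/20 = -18/5 kN·m
Load 2 — point force P=20 kN at a=18/5 m (b=L-a=12/5):
  R_A = Pb²(3a+b)/L³ = 20·(12/5)²·(3·(18/5)+(12/5))/6³ = 176/25 kN
  M_A = Pab²/L² = 20·(18/5)·(12/5)²/6² = 288/25 kN·m
  R_B = Pa²(a+3b)/L³ = 20·(18/5)²·((18/5)+3·(12/5))/6³ = 324/25 kN
  M_B = -Pa²b/L² = -20·(18/5)²·(12/5)/6² = -432/25 kN·m
Load 3 — uniform load w=7 kN/m over full span:
  R_A = wL/2 = 7·6/2 = 21 kN
  M_A = wL²/12 = 7·6²/12 = 21 kN·m
  R_B = wL/2 = 7·6/2 = 21 kN
  M_B = -wL²/12 = -7·6²/12 = -21 kN·m
Superposition: R_A = 746/25 kN, M_A = 873/25 kN·m, R_B = 954/25 kN, M_B = -1047/25 kN·m

R_A = 746/25 kN, M_A = 873/25 kN·m, R_B = 954/25 kN, M_B = -1047/25 kN·m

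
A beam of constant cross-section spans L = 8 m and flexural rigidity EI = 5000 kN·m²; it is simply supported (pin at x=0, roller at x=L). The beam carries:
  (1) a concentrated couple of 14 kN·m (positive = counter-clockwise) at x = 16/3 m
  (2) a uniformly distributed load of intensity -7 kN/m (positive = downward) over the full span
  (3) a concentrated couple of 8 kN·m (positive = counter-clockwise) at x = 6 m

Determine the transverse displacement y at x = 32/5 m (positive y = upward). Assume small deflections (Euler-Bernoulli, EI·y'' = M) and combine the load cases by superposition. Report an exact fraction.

y(32/5) = 139334/3515625 m

Load 1 — applied couple M₀=14 kN·m at a=16/3 m (b=L-a=8/3):
  y_1 = (M₀x³/(6L)-M₀(x-a)²/2+C₁x)/EI  [x>a] with C₁=M₀(3b²-L²)/(6L)=-112/9 = (14·(32/5)³/(6·8)-14·((32/5)-(16/3))²/2+(-112/9)·(32/5))/5000 = -1568/703125 m
Load 2 — uniform load w=-7 kN/m over full span:
  y_2 = -wx(L³-2Lx²+x³)/(24EI) = -(-7)·(32/5)·(8³-2·8·(32/5)²+(32/5)³)/(24·5000) = 51968/1171875 m
Load 3 — applied couple M₀=8 kN·m at a=6 m (b=L-a=2):
  y_3 = (M₀x³/(6L)-M₀(x-a)²/2+C₁x)/EI  [x>a] with C₁=M₀(3b²-L²)/(6L)=-26/3 = (8·(32/5)³/(6·8)-8·((32/5)-6)²/2+(-26/3)·(32/5))/5000 = -194/78125 m
Superposition: y = Σ y_i = 139334/3515625 m ≈ 0.039633 m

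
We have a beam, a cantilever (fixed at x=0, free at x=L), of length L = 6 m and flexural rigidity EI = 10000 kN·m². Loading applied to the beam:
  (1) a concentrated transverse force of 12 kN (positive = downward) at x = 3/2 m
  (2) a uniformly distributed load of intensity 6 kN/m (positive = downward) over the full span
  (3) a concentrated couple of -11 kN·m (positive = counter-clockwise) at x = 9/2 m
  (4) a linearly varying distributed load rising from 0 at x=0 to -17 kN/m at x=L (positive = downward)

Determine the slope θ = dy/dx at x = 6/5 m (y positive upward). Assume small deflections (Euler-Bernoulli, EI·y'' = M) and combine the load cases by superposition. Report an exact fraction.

Load 1 — point force P=12 kN at a=3/2 m (b=L-a=9/2):
  θ_1 = -Px(2a-x)/(2EI)  [x≤a] = -12·(6/5)·(2·(3/2)-(6/5))/(2·10000) = -81/62500 rad
Load 2 — uniform load w=6 kN/m over full span:
  θ_2 = -wx(x²-3Lx+3L²)/(6EI) = -6·(6/5)·((6/5)²-3·6·(6/5)+3·6²)/(6·10000) = -1647/156250 rad
Load 3 — applied couple M₀=-11 kN·m at a=9/2 m (b=L-a=3/2):
  θ_3 = M₀x/EI  [x≤a] = (-11)·(6/5)/10000 = -33/25000 rad
Load 4 — triangular load w₀=-17 kN/m (0→w₀ over full span):
  θ_4 = (w₀Lx²/4-w₀L²x/3-w₀x⁴/(24L))/EI = ((-17)·6·(6/5)²/4-(-17)·6²·(6/5)/3-(-17)·(6/5)⁴/(24·6))/10000 = 130203/6250000 rad
Superposition: θ = Σ θ_i = 47973/6250000 rad ≈ 0.007676 rad

θ(6/5) = 47973/6250000 rad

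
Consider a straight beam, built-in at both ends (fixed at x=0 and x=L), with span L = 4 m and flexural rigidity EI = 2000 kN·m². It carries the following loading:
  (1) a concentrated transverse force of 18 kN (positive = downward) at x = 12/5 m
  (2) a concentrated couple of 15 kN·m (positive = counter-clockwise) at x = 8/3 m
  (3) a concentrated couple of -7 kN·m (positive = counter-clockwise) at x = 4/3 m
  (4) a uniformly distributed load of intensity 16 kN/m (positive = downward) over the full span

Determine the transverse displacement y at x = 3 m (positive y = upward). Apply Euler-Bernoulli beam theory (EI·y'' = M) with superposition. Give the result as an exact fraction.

y(3) = -4883/900000 m

Load 1 — point force P=18 kN at a=12/5 m (b=L-a=8/5):
  y_1 = -Pa²(L-x)²(3bL-(3b+a)(L-x))/(6L³EI)  [x>a] = -18·(12/5)²·(4-3)²·(3·(8/5)·4-(3·(8/5)+(12/5))·(4-3))/(6·4³·2000) = -81/50000 m
Load 2 — applied couple M₀=15 kN·m at a=8/3 m (b=L-a=4/3):
  y_2 = (R_Ax³/6 - M_Ax²/2 - M₀(x-a)²/2)/EI  [x>a] with R_A=5, M_A=5 = (5·3³/6 - 5·3²/2 - 15·(3-(8/3))²/2)/2000 = -1/2400 m
Load 3 — applied couple M₀=-7 kN·m at a=4/3 m (b=L-a=8/3):
  y_3 = (R_Ax³/6 - M_Ax²/2 - M₀(x-a)²/2)/EI  [x>a] with R_A=-7/3, M_A=0 = ((-7/3)·3³/6 - 0·3²/2 - (-7)·(3-(4/3))²/2)/2000 = -7/18000 m
Load 4 — uniform load w=16 kN/m over full span:
  y_4 = -wx²(L-x)²/(24EI) = -16·3²·(4-3)²/(24·2000) = -3/1000 m
Superposition: y = Σ y_i = -4883/900000 m ≈ -0.005426 m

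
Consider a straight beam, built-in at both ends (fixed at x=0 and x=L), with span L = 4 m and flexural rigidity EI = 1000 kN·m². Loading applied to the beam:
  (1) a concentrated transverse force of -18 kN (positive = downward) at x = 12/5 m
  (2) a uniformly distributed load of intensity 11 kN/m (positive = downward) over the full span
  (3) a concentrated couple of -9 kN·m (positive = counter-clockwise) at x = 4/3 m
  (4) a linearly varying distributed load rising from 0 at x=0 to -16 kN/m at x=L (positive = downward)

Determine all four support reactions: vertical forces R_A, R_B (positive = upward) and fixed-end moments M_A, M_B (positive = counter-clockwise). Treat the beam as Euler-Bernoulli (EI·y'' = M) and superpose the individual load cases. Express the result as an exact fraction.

R_A = 383/125 kN, M_A = -292/375 kN·m, R_B = -1133/125 kN, M_B = 2063/375 kN·m

Load 1 — point force P=-18 kN at a=12/5 m (b=L-a=8/5):
  R_A = Pb²(3a+b)/L³ = (-18)·(8/5)²·(3·(12/5)+(8/5))/4³ = -792/125 kN
  M_A = Pab²/L² = (-18)·(12/5)·(8/5)²/4² = -864/125 kN·m
  R_B = Pa²(a+3b)/L³ = (-18)·(12/5)²·((12/5)+3·(8/5))/4³ = -1458/125 kN
  M_B = -Pa²b/L² = -(-18)·(12/5)²·(8/5)/4² = 1296/125 kN·m
Load 2 — uniform load w=11 kN/m over full span:
  R_A = wL/2 = 11·4/2 = 22 kN
  M_A = wL²/12 = 11·4²/12 = 44/3 kN·m
  R_B = wL/2 = 11·4/2 = 22 kN
  M_B = -wL²/12 = -11·4²/12 = -44/3 kN·m
Load 3 — applied couple M₀=-9 kN·m at a=4/3 m (b=L-a=8/3):
  R_A = 6M₀ab/L³ = 6·(-9)·(4/3)·(8/3)/4³ = -3 kN
  M_A = M₀b(2a-b)/L² = (-9)·(8/3)·(2·(4/3)-(8/3))/4² = 0 kN·m
  R_B = -6M₀ab/L³ = -6·(-9)·(4/3)·(8/3)/4³ = 3 kN
  M_B = M₀a(2b-a)/L² = (-9)·(4/3)·(2·(8/3)-(4/3))/4² = -3 kN·m
Load 4 — triangular load w₀=-16 kN/m (0→w₀ over full span):
  R_A = 3w₀L/20 = 3·(-16)·4/20 = -48/5 kN
  M_A = w₀L²/30 = (-16)·4²/30 = -128/15 kN·m
  R_B = 7w₀L/20 = 7·(-16)·4/20 = -112/5 kN
  M_B = -w₀L²/20 = -(-16)·4²/20 = 64/5 kN·m
Superposition: R_A = 383/125 kN, M_A = -292/375 kN·m, R_B = -1133/125 kN, M_B = 2063/375 kN·m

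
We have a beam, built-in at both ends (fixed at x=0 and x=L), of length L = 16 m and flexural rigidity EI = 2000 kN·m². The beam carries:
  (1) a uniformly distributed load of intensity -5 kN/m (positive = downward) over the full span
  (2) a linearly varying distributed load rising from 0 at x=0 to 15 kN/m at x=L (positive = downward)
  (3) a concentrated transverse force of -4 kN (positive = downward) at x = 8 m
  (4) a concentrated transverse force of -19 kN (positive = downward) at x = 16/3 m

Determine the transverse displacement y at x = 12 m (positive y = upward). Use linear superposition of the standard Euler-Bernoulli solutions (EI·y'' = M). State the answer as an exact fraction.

y(12) = -287/4050 m

Load 1 — uniform load w=-5 kN/m over full span:
  y_1 = -wx²(L-x)²/(24EI) = -(-5)·12²·(16-12)²/(24·2000) = 6/25 m
Load 2 — triangular load w₀=15 kN/m (0→w₀ over full span):
  y_2 = -w₀x²(L-x)²(x+2L)/(120LEI) = -15·12²·(16-12)²·(12+2·16)/(120·16·2000) = -99/250 m
Load 3 — point force P=-4 kN at a=8 m (b=L-a=8):
  y_3 = -Pa²(L-x)²(3bL-(3b+a)(L-x))/(6L³EI)  [x>a] = -(-4)·8²·(16-12)²·(3·8·16-(3·8+8)·(16-12))/(6·16³·2000) = 8/375 m
Load 4 — point force P=-19 kN at a=16/3 m (b=L-a=32/3):
  y_4 = -Pa²(L-x)²(3bL-(3b+a)(L-x))/(6L³EI)  [x>a] = -(-19)·(16/3)²·(16-12)²·(3·(32/3)·16-(3·(32/3)+(16/3))·(16-12))/(6·16³·2000) = 646/10125 m
Superposition: y = Σ y_i = -287/4050 m ≈ -0.070864 m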